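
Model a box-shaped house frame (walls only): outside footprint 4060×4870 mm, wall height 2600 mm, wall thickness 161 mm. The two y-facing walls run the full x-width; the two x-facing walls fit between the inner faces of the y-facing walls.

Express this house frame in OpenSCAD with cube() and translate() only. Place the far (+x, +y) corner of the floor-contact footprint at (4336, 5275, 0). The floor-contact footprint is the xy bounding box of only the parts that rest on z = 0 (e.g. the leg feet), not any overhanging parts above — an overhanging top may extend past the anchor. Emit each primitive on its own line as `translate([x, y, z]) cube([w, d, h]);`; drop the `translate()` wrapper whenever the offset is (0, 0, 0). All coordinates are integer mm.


translate([276, 405, 0]) cube([4060, 161, 2600]);
translate([276, 5114, 0]) cube([4060, 161, 2600]);
translate([276, 566, 0]) cube([161, 4548, 2600]);
translate([4175, 566, 0]) cube([161, 4548, 2600]);


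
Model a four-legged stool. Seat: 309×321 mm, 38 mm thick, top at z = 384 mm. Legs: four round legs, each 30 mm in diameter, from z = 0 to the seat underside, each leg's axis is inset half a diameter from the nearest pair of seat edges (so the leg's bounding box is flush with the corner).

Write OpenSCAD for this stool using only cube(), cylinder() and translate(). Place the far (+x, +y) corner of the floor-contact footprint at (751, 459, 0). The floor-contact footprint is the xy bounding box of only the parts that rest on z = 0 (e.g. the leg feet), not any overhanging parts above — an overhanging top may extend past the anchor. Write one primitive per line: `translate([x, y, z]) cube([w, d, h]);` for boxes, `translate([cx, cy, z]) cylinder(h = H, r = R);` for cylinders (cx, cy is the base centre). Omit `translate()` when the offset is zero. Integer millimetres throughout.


translate([442, 138, 346]) cube([309, 321, 38]);
translate([457, 153, 0]) cylinder(h = 346, r = 15);
translate([736, 153, 0]) cylinder(h = 346, r = 15);
translate([457, 444, 0]) cylinder(h = 346, r = 15);
translate([736, 444, 0]) cylinder(h = 346, r = 15);


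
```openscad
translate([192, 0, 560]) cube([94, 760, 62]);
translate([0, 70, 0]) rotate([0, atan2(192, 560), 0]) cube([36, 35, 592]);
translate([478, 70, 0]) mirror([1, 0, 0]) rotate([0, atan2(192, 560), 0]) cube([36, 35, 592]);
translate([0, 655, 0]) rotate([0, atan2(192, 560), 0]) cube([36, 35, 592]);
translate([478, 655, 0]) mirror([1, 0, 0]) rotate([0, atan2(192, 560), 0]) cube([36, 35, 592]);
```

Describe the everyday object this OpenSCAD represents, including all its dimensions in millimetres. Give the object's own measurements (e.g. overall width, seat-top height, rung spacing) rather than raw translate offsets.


A sawhorse. A 94×760×62 mm beam (x, y, z) sits on two A-frame leg pairs. Each pair is two raked legs of 36×35 mm section (35 mm along y) splaying symmetrically in x. Each leg rises 560 mm vertically over 192 mm of horizontal reach and is 592 mm long along its own axis. Every leg's outer bottom edge rests on the floor and its outer top edge meets a bottom edge of the beam — the left legs (tilting toward +x) meet the beam's −x bottom edge, the right legs (their mirror images, tilting toward −x) meet its +x bottom edge — so the leg tops tuck under the beam, the beam's underside is 560 mm above the floor, and the feet are 478 mm apart outside-to-outside with the beam centred between them. The two leg pairs are set in 70 mm from either end of the beam.


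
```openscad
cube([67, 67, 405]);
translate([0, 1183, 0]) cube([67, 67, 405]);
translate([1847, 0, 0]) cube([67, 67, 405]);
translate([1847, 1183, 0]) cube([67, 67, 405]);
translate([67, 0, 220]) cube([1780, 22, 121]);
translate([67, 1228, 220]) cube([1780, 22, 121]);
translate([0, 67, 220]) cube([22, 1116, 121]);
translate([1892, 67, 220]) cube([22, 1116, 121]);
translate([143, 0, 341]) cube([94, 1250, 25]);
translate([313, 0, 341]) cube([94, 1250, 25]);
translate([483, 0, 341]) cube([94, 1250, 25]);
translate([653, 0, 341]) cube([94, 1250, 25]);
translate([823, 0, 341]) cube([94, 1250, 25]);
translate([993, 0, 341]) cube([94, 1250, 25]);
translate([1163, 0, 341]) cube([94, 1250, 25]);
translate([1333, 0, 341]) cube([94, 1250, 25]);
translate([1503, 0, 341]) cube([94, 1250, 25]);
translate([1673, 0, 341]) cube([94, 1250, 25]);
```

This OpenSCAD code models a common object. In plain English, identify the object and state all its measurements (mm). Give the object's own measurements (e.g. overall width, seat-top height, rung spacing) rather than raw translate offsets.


A bed frame 1914 mm long (x) by 1250 mm wide (y). Four 67×67 mm corner posts, 405 mm tall, at the corners of the footprint. Four rails of 22 mm thickness and 121 mm height run between adjacent posts with their undersides at z = 220 mm, their outer faces flush with the outside of the frame (the two x-running rails run between the posts' inner faces; the two y-running rails run between the posts' inner faces). 10 slats, each 94 mm wide (x) and 25 mm thick, lie across the top of the two x-running rails, running the full 1250 mm width of the frame in y; along x they sit between the end posts with a 76 mm gap after the −x posts and between neighbouring slats, leaving 80 mm before the +x posts.


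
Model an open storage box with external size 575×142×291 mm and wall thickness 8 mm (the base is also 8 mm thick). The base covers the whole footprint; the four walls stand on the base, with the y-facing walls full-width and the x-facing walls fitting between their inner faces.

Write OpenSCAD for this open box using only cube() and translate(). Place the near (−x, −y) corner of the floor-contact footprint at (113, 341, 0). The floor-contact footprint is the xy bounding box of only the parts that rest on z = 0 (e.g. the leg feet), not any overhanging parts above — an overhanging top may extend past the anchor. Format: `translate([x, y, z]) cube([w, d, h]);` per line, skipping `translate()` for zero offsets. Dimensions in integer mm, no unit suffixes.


translate([113, 341, 0]) cube([575, 142, 8]);
translate([113, 341, 8]) cube([575, 8, 283]);
translate([113, 475, 8]) cube([575, 8, 283]);
translate([113, 349, 8]) cube([8, 126, 283]);
translate([680, 349, 8]) cube([8, 126, 283]);


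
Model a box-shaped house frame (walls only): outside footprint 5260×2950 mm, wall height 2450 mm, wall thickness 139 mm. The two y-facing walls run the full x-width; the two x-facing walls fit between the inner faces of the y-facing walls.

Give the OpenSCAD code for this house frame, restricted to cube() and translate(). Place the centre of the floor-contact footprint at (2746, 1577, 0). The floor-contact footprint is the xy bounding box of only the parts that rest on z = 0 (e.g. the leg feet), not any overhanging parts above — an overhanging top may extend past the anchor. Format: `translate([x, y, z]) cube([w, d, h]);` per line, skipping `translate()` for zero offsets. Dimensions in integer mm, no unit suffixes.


translate([116, 102, 0]) cube([5260, 139, 2450]);
translate([116, 2913, 0]) cube([5260, 139, 2450]);
translate([116, 241, 0]) cube([139, 2672, 2450]);
translate([5237, 241, 0]) cube([139, 2672, 2450]);


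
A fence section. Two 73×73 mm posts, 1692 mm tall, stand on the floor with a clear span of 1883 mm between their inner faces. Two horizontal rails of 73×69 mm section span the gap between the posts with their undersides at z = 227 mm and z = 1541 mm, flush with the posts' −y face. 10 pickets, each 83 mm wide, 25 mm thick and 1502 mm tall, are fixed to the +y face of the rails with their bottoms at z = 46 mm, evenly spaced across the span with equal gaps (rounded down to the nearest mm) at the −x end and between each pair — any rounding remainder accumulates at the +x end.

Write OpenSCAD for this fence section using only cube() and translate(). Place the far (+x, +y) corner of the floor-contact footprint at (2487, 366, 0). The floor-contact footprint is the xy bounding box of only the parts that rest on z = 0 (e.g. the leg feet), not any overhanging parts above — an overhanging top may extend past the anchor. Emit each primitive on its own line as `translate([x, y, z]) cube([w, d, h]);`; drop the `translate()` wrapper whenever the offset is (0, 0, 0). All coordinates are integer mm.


translate([458, 293, 0]) cube([73, 73, 1692]);
translate([2414, 293, 0]) cube([73, 73, 1692]);
translate([531, 293, 227]) cube([1883, 73, 69]);
translate([531, 293, 1541]) cube([1883, 73, 69]);
translate([626, 366, 46]) cube([83, 25, 1502]);
translate([804, 366, 46]) cube([83, 25, 1502]);
translate([982, 366, 46]) cube([83, 25, 1502]);
translate([1160, 366, 46]) cube([83, 25, 1502]);
translate([1338, 366, 46]) cube([83, 25, 1502]);
translate([1516, 366, 46]) cube([83, 25, 1502]);
translate([1694, 366, 46]) cube([83, 25, 1502]);
translate([1872, 366, 46]) cube([83, 25, 1502]);
translate([2050, 366, 46]) cube([83, 25, 1502]);
translate([2228, 366, 46]) cube([83, 25, 1502]);


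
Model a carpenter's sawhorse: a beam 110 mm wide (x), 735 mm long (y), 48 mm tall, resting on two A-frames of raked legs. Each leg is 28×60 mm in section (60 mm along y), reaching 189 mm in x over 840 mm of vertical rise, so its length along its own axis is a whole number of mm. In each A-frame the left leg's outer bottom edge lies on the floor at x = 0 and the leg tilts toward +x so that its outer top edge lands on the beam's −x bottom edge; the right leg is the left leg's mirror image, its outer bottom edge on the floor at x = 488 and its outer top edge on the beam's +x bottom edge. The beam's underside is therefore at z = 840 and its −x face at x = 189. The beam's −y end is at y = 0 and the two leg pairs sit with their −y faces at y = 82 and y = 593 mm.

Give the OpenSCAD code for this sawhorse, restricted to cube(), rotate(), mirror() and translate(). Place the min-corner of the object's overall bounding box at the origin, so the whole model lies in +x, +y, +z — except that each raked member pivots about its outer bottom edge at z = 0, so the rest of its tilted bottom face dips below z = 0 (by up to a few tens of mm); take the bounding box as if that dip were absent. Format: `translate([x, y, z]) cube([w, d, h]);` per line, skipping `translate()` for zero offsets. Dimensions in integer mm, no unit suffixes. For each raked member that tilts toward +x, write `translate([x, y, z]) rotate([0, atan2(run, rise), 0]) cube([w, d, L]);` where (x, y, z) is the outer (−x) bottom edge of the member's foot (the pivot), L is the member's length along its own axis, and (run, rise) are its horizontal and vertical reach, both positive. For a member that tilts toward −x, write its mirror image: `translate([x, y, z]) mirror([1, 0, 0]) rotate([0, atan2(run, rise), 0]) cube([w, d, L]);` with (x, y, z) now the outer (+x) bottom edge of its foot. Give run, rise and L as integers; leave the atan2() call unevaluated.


translate([189, 0, 840]) cube([110, 735, 48]);
translate([0, 82, 0]) rotate([0, atan2(189, 840), 0]) cube([28, 60, 861]);
translate([488, 82, 0]) mirror([1, 0, 0]) rotate([0, atan2(189, 840), 0]) cube([28, 60, 861]);
translate([0, 593, 0]) rotate([0, atan2(189, 840), 0]) cube([28, 60, 861]);
translate([488, 593, 0]) mirror([1, 0, 0]) rotate([0, atan2(189, 840), 0]) cube([28, 60, 861]);


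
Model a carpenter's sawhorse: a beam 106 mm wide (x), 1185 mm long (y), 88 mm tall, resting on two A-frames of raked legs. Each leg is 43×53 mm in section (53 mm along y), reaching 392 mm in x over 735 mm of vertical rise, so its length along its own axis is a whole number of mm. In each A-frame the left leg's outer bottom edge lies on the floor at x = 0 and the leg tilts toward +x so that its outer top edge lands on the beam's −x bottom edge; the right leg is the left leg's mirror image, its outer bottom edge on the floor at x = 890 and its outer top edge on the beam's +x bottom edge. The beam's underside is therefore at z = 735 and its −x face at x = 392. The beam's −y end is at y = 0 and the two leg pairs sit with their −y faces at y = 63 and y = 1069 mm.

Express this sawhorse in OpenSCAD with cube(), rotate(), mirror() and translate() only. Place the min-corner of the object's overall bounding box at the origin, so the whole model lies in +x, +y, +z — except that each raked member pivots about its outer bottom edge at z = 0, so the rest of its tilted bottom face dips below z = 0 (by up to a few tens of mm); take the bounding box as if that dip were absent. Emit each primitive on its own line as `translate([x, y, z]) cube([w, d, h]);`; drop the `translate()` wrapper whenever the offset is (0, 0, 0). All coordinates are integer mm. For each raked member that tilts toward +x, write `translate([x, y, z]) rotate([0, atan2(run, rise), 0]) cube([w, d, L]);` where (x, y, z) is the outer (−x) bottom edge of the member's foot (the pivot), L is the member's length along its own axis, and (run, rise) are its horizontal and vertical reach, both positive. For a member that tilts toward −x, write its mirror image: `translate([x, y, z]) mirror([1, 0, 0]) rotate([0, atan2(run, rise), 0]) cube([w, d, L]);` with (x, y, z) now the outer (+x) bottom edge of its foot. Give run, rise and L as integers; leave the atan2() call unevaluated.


translate([392, 0, 735]) cube([106, 1185, 88]);
translate([0, 63, 0]) rotate([0, atan2(392, 735), 0]) cube([43, 53, 833]);
translate([890, 63, 0]) mirror([1, 0, 0]) rotate([0, atan2(392, 735), 0]) cube([43, 53, 833]);
translate([0, 1069, 0]) rotate([0, atan2(392, 735), 0]) cube([43, 53, 833]);
translate([890, 1069, 0]) mirror([1, 0, 0]) rotate([0, atan2(392, 735), 0]) cube([43, 53, 833]);


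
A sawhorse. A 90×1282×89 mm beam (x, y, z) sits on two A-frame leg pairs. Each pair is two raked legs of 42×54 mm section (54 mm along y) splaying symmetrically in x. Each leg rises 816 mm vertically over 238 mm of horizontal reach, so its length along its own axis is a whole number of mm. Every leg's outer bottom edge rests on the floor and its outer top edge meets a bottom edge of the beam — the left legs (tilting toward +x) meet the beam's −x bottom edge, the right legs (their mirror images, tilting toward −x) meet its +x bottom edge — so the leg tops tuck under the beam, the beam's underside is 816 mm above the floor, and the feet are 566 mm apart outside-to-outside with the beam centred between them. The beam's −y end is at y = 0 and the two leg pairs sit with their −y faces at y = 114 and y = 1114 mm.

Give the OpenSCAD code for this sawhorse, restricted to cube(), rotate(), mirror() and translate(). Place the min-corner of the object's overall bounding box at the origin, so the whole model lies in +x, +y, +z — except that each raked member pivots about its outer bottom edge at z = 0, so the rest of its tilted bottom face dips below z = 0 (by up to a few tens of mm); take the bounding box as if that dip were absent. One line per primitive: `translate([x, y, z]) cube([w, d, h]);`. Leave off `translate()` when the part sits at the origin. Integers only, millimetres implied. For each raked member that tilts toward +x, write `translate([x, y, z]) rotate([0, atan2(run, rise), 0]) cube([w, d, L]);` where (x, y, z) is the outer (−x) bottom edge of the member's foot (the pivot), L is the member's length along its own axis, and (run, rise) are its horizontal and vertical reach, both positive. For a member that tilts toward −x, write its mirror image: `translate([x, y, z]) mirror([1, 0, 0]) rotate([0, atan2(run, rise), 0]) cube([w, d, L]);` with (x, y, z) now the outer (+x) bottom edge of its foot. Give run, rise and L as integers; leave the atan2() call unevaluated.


translate([238, 0, 816]) cube([90, 1282, 89]);
translate([0, 114, 0]) rotate([0, atan2(238, 816), 0]) cube([42, 54, 850]);
translate([566, 114, 0]) mirror([1, 0, 0]) rotate([0, atan2(238, 816), 0]) cube([42, 54, 850]);
translate([0, 1114, 0]) rotate([0, atan2(238, 816), 0]) cube([42, 54, 850]);
translate([566, 1114, 0]) mirror([1, 0, 0]) rotate([0, atan2(238, 816), 0]) cube([42, 54, 850]);


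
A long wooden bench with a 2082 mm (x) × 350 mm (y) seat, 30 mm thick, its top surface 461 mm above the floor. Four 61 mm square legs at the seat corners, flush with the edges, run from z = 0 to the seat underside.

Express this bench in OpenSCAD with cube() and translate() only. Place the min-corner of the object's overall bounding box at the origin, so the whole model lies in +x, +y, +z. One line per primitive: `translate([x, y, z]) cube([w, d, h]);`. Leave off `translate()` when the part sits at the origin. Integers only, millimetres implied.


translate([0, 0, 431]) cube([2082, 350, 30]);
cube([61, 61, 431]);
translate([0, 289, 0]) cube([61, 61, 431]);
translate([2021, 0, 0]) cube([61, 61, 431]);
translate([2021, 289, 0]) cube([61, 61, 431]);


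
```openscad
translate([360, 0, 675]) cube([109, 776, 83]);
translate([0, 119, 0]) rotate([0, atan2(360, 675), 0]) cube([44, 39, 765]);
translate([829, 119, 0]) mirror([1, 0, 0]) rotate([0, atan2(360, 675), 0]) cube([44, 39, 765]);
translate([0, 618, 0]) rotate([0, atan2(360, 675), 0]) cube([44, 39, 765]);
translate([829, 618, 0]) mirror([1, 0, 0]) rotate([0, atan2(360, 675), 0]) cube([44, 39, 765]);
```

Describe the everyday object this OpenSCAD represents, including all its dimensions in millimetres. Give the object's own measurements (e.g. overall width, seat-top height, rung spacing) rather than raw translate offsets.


A sawhorse. A 109×776×83 mm beam (x, y, z) sits on two A-frame leg pairs. Each pair is two raked legs of 44×39 mm section (39 mm along y) splaying symmetrically in x. Each leg rises 675 mm vertically over 360 mm of horizontal reach and is 765 mm long along its own axis. Every leg's outer bottom edge rests on the floor and its outer top edge meets a bottom edge of the beam — the left legs (tilting toward +x) meet the beam's −x bottom edge, the right legs (their mirror images, tilting toward −x) meet its +x bottom edge — so the leg tops tuck under the beam, the beam's underside is 675 mm above the floor, and the feet are 829 mm apart outside-to-outside with the beam centred between them. The two leg pairs are set in 119 mm from either end of the beam.


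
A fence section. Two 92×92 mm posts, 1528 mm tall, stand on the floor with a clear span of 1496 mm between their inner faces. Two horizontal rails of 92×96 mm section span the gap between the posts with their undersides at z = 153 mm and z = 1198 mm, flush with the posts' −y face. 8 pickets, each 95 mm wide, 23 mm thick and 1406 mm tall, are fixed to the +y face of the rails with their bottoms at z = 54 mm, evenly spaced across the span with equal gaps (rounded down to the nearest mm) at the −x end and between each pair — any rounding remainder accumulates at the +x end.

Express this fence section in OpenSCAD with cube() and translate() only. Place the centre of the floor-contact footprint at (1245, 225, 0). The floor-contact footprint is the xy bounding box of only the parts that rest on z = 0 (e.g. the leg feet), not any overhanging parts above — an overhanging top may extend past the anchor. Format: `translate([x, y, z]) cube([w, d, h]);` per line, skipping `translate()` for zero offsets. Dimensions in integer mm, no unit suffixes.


translate([405, 179, 0]) cube([92, 92, 1528]);
translate([1993, 179, 0]) cube([92, 92, 1528]);
translate([497, 179, 153]) cube([1496, 92, 96]);
translate([497, 179, 1198]) cube([1496, 92, 96]);
translate([578, 271, 54]) cube([95, 23, 1406]);
translate([754, 271, 54]) cube([95, 23, 1406]);
translate([930, 271, 54]) cube([95, 23, 1406]);
translate([1106, 271, 54]) cube([95, 23, 1406]);
translate([1282, 271, 54]) cube([95, 23, 1406]);
translate([1458, 271, 54]) cube([95, 23, 1406]);
translate([1634, 271, 54]) cube([95, 23, 1406]);
translate([1810, 271, 54]) cube([95, 23, 1406]);


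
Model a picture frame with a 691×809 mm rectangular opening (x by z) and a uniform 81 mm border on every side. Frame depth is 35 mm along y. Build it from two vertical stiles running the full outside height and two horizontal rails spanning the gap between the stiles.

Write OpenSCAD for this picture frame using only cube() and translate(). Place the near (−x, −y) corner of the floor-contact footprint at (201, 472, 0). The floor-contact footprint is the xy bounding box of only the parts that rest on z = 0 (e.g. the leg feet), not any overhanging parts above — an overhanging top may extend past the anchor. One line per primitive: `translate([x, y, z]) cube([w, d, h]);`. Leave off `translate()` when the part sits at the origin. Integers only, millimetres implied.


translate([201, 472, 0]) cube([81, 35, 971]);
translate([973, 472, 0]) cube([81, 35, 971]);
translate([282, 472, 0]) cube([691, 35, 81]);
translate([282, 472, 890]) cube([691, 35, 81]);


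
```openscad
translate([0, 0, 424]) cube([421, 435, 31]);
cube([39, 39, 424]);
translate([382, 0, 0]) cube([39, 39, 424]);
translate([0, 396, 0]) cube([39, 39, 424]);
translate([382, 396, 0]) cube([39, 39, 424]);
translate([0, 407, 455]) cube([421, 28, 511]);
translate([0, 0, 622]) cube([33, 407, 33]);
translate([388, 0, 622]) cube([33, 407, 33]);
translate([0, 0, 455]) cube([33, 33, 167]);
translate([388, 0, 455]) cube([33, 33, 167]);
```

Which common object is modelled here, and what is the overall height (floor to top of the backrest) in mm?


A chair. The overall height is 966 mm.

A slab on four corner posts with a tall panel at the back — a chair. The seat slab sits at z = 424 with thickness 31, and the 511 mm backrest starts at the seat top, so the overall height is 424 + 31 + 511 = 966 mm.


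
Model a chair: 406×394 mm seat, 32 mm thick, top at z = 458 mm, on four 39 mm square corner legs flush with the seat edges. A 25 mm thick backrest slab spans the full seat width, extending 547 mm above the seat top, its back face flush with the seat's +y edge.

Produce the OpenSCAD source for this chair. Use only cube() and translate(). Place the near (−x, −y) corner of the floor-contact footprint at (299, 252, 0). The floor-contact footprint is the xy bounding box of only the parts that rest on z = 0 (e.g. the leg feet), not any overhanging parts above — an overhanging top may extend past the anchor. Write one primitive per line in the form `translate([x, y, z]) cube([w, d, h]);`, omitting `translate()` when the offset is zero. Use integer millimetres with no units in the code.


translate([299, 252, 426]) cube([406, 394, 32]);
translate([299, 252, 0]) cube([39, 39, 426]);
translate([666, 252, 0]) cube([39, 39, 426]);
translate([299, 607, 0]) cube([39, 39, 426]);
translate([666, 607, 0]) cube([39, 39, 426]);
translate([299, 621, 458]) cube([406, 25, 547]);


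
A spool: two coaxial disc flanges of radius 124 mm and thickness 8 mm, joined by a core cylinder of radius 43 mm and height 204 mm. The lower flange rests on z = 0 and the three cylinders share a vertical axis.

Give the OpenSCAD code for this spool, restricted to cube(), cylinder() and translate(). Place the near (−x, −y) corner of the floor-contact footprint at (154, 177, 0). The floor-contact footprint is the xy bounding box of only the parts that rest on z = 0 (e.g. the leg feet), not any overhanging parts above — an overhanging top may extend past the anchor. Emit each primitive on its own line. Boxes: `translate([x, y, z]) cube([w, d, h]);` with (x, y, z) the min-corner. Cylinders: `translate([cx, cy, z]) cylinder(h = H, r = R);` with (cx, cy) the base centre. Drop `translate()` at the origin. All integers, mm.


translate([278, 301, 0]) cylinder(h = 8, r = 124);
translate([278, 301, 8]) cylinder(h = 204, r = 43);
translate([278, 301, 212]) cylinder(h = 8, r = 124);


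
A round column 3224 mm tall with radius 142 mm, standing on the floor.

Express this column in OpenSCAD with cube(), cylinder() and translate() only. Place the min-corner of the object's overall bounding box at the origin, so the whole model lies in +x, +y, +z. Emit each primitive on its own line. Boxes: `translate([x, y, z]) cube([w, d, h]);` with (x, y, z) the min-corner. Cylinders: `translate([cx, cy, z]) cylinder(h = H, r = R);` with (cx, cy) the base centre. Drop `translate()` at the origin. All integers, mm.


translate([142, 142, 0]) cylinder(h = 3224, r = 142);


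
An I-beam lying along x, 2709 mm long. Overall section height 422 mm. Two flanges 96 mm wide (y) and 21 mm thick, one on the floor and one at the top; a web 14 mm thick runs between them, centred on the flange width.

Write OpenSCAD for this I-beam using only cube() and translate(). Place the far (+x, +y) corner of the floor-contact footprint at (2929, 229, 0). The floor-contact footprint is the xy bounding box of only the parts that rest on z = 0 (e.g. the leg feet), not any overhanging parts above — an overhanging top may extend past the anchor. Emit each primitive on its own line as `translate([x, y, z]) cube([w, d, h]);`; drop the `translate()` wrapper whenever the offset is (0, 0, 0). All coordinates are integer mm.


translate([220, 133, 0]) cube([2709, 96, 21]);
translate([220, 174, 21]) cube([2709, 14, 380]);
translate([220, 133, 401]) cube([2709, 96, 21]);


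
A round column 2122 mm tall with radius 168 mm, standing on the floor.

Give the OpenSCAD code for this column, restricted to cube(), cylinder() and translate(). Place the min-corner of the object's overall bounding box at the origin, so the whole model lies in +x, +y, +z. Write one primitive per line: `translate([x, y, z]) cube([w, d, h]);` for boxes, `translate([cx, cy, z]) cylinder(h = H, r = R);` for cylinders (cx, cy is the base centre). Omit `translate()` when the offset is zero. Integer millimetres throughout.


translate([168, 168, 0]) cylinder(h = 2122, r = 168);


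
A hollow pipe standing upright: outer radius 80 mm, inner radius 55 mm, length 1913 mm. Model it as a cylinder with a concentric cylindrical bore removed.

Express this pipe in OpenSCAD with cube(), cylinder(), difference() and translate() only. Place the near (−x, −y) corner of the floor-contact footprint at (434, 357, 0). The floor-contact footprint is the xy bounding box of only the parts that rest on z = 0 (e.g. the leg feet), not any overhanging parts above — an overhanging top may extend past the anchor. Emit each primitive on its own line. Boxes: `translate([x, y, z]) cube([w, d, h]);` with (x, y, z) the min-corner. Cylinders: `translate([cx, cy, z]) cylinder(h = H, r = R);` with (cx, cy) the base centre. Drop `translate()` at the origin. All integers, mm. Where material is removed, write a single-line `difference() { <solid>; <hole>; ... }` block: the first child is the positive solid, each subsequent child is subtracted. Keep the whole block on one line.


difference() { translate([514, 437, 0]) cylinder(h = 1913, r = 80); translate([514, 437, 0]) cylinder(h = 1913, r = 55); }


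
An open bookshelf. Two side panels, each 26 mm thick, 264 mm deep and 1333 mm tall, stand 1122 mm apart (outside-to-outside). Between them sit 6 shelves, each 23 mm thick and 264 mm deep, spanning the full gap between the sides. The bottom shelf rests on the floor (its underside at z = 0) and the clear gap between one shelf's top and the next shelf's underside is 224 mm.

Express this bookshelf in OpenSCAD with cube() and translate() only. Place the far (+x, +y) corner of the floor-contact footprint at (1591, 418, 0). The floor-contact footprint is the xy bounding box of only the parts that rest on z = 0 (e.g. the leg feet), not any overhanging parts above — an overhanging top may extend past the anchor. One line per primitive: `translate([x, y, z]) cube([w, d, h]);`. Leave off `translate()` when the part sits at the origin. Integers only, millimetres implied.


translate([469, 154, 0]) cube([26, 264, 1333]);
translate([1565, 154, 0]) cube([26, 264, 1333]);
translate([495, 154, 0]) cube([1070, 264, 23]);
translate([495, 154, 247]) cube([1070, 264, 23]);
translate([495, 154, 494]) cube([1070, 264, 23]);
translate([495, 154, 741]) cube([1070, 264, 23]);
translate([495, 154, 988]) cube([1070, 264, 23]);
translate([495, 154, 1235]) cube([1070, 264, 23]);


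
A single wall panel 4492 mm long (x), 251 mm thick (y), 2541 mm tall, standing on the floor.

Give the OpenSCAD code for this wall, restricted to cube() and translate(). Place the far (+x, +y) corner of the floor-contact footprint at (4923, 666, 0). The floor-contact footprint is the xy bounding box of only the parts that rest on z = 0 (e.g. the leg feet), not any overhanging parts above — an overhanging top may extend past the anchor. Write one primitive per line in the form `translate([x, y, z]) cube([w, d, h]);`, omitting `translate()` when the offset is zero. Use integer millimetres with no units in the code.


translate([431, 415, 0]) cube([4492, 251, 2541]);


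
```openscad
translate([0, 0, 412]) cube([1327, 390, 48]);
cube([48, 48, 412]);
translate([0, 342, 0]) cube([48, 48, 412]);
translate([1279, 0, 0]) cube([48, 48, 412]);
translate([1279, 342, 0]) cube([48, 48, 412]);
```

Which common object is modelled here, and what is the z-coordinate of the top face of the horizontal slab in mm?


A bench. The seat-top height is 460 mm.

A long slab on four corner posts — a bench. The slab sits at z = 412 with thickness 48, so the top is 412 + 48 = 460 mm.


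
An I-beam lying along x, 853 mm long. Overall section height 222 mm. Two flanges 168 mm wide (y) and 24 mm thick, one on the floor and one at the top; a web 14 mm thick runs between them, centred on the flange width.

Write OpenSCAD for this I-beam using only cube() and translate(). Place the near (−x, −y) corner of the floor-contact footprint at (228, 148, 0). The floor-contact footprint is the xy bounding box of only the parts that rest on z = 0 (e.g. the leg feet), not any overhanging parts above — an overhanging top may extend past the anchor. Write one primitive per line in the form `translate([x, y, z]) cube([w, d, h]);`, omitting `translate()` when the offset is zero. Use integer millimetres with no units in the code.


translate([228, 148, 0]) cube([853, 168, 24]);
translate([228, 225, 24]) cube([853, 14, 174]);
translate([228, 148, 198]) cube([853, 168, 24]);


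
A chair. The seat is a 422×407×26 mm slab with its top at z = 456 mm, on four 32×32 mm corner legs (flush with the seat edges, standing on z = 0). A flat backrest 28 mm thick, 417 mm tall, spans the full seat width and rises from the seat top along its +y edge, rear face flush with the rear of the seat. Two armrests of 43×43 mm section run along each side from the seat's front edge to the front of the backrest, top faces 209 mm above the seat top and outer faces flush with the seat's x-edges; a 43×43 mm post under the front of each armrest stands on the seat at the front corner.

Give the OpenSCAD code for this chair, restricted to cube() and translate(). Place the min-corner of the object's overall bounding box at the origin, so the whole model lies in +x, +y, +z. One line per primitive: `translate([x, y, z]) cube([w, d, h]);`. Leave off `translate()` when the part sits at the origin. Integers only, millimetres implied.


translate([0, 0, 430]) cube([422, 407, 26]);
cube([32, 32, 430]);
translate([390, 0, 0]) cube([32, 32, 430]);
translate([0, 375, 0]) cube([32, 32, 430]);
translate([390, 375, 0]) cube([32, 32, 430]);
translate([0, 379, 456]) cube([422, 28, 417]);
translate([0, 0, 622]) cube([43, 379, 43]);
translate([379, 0, 622]) cube([43, 379, 43]);
translate([0, 0, 456]) cube([43, 43, 166]);
translate([379, 0, 456]) cube([43, 43, 166]);


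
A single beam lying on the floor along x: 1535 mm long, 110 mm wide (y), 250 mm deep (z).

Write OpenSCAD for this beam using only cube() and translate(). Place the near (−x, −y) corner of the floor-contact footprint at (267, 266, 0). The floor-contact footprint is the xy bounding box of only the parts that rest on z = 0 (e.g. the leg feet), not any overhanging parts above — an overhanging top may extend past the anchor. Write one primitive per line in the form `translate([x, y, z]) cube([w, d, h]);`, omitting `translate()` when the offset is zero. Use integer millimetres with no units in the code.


translate([267, 266, 0]) cube([1535, 110, 250]);


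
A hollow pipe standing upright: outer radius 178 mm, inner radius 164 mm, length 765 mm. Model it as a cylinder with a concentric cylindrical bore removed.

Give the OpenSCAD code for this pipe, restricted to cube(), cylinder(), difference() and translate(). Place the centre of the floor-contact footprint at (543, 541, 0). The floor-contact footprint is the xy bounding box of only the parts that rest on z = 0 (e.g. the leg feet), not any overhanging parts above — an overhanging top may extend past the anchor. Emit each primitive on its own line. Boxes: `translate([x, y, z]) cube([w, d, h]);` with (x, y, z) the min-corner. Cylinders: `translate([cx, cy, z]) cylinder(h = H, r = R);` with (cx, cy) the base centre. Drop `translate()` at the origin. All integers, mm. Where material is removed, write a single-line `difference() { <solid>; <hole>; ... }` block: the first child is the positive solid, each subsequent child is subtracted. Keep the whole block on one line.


difference() { translate([543, 541, 0]) cylinder(h = 765, r = 178); translate([543, 541, 0]) cylinder(h = 765, r = 164); }


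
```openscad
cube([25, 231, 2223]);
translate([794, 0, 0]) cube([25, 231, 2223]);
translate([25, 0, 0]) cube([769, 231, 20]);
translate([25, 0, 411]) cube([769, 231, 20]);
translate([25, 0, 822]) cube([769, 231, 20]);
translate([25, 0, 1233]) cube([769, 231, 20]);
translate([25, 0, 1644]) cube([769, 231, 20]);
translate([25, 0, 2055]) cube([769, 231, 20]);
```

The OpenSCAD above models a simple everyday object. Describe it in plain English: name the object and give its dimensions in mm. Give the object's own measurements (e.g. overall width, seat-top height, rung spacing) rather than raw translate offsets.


An open bookshelf. Two side panels, each 25 mm thick, 231 mm deep and 2223 mm tall, stand 819 mm apart (outside-to-outside). Between them sit 6 shelves, each 20 mm thick and 231 mm deep, spanning the full gap between the sides. The bottom shelf rests on the floor (its underside at z = 0) and the clear gap between one shelf's top and the next shelf's underside is 391 mm.


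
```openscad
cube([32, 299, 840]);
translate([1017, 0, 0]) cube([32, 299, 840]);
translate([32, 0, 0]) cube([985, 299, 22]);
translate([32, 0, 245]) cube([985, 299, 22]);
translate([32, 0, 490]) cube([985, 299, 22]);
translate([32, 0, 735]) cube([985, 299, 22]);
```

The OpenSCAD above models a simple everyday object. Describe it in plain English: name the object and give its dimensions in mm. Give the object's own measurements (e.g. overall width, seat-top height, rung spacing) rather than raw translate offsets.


An open bookshelf. Two side panels, each 32 mm thick, 299 mm deep and 840 mm tall, stand 1049 mm apart (outside-to-outside). Between them sit 4 shelves, each 22 mm thick and 299 mm deep, spanning the full gap between the sides. The bottom shelf rests on the floor (its underside at z = 0) and the clear gap between one shelf's top and the next shelf's underside is 223 mm.


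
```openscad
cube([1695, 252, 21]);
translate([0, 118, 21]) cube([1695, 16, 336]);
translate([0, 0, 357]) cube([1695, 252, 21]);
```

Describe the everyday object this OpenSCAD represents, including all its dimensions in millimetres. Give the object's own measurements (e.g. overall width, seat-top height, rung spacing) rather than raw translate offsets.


An I-beam lying along x, 1695 mm long. Overall section height 378 mm. Two flanges 252 mm wide (y) and 21 mm thick, one on the floor and one at the top; a web 16 mm thick runs between them, centred on the flange width.


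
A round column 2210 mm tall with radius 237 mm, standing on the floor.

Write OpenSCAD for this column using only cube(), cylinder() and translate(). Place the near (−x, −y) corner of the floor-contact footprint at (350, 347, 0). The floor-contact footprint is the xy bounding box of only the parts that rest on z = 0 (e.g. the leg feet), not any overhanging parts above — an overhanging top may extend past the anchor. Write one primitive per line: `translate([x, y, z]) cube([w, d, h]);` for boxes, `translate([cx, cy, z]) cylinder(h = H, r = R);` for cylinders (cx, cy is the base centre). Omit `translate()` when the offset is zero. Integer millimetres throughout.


translate([587, 584, 0]) cylinder(h = 2210, r = 237);


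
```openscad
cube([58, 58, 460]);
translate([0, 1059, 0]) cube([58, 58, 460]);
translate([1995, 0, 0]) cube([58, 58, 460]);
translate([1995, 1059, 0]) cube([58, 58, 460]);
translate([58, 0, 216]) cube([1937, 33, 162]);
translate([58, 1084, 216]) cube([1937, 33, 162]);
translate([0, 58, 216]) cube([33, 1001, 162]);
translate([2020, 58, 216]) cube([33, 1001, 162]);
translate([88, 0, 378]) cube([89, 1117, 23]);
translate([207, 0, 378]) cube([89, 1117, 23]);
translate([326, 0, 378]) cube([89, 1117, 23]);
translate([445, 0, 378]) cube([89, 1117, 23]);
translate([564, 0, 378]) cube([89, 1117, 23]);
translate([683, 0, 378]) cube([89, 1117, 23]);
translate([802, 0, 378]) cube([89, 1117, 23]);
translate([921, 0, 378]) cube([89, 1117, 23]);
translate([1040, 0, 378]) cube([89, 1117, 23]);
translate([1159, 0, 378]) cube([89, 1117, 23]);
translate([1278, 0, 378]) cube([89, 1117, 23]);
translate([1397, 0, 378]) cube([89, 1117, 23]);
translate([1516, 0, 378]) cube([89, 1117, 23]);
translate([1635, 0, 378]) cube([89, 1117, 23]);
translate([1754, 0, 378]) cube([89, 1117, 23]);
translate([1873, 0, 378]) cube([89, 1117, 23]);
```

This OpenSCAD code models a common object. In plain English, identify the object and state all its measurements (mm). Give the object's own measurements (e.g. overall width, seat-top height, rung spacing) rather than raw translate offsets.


A bed frame 2053 mm long (x) by 1117 mm wide (y). Four 58×58 mm corner posts, 460 mm tall, at the corners of the footprint. Four rails of 33 mm thickness and 162 mm height run between adjacent posts with their undersides at z = 216 mm, their outer faces flush with the outside of the frame (the two x-running rails run between the posts' inner faces; the two y-running rails run between the posts' inner faces). 16 slats, each 89 mm wide (x) and 23 mm thick, lie across the top of the two x-running rails, running the full 1117 mm width of the frame in y; along x they sit between the end posts with a 30 mm gap after the −x posts and between neighbouring slats, leaving 33 mm before the +x posts.


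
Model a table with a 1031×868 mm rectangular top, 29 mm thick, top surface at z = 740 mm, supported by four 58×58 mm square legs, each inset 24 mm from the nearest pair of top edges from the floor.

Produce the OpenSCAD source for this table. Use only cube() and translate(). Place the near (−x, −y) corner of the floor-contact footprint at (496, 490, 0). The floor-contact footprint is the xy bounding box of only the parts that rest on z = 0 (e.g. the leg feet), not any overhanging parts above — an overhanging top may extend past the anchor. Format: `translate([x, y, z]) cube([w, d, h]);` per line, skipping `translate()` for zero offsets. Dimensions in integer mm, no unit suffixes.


translate([472, 466, 711]) cube([1031, 868, 29]);
translate([496, 490, 0]) cube([58, 58, 711]);
translate([1421, 490, 0]) cube([58, 58, 711]);
translate([496, 1252, 0]) cube([58, 58, 711]);
translate([1421, 1252, 0]) cube([58, 58, 711]);


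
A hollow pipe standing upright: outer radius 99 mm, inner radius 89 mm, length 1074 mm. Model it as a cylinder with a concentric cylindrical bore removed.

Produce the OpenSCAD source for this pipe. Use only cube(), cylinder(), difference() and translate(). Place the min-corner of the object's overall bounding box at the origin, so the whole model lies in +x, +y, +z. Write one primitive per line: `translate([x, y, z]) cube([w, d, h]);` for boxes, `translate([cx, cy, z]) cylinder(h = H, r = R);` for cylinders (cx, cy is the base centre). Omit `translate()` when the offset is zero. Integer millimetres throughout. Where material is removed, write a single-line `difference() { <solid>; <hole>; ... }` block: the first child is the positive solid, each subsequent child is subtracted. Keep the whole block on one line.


difference() { translate([99, 99, 0]) cylinder(h = 1074, r = 99); translate([99, 99, 0]) cylinder(h = 1074, r = 89); }
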